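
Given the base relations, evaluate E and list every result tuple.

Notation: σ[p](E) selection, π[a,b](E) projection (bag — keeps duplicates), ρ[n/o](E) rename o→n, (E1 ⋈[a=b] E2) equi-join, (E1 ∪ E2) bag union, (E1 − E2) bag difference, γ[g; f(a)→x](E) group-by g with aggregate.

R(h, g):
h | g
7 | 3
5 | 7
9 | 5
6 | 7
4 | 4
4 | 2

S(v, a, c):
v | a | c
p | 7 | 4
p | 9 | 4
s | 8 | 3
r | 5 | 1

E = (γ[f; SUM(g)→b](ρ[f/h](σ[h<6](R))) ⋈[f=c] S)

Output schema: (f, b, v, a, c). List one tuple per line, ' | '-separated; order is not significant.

Row counts bottom-up:
  R → 6
  σ[h<6](R) → 3
  ρ[f/h](σ[h<6](R)) → 3
  γ[f; SUM(g)→b](ρ[f/h](σ[h<6](R))) → 2
  S → 4
  (γ[f; SUM(g)→b](ρ[f/h](σ[h<6](R))) ⋈[f=c] S) → 2

== RESULT ==
f | b | v | a | c
4 | 6 | p | 7 | 4
4 | 6 | p | 9 | 4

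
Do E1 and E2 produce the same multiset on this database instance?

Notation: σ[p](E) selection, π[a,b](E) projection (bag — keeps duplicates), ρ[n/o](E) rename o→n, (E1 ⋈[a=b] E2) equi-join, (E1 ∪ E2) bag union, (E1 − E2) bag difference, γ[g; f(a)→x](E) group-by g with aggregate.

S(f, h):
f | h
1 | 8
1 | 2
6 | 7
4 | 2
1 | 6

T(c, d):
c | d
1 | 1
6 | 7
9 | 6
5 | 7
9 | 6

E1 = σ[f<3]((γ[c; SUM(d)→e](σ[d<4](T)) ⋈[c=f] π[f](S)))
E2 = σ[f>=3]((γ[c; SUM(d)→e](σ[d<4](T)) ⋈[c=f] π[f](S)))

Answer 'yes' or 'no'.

E1 stepwise |·|:
  T → 5
  σ[d<4](T) → 1
  γ[c; SUM(d)→e](σ[d<4](T)) → 1
  S → 5
  π[f](S) → 5
  (γ[c; SUM(d)→e](σ[d<4](T)) ⋈[c=f] π[f](S)) → 3
  σ[f<3]((γ[c; SUM(d)→e](σ[d<4](T)) ⋈[c=f] π[f](S))) → 3
E2 stepwise |·|:
  T → 5
  σ[d<4](T) → 1
  γ[c; SUM(d)→e](σ[d<4](T)) → 1
  S → 5
  π[f](S) → 5
  (γ[c; SUM(d)→e](σ[d<4](T)) ⋈[c=f] π[f](S)) → 3
  σ[f>=3]((γ[c; SUM(d)→e](σ[d<4](T)) ⋈[c=f] π[f](S))) → 0

E1 result:
c | e | f
1 | 1 | 1
1 | 1 | 1
1 | 1 | 1
E2 result:
c | e | f
(0 rows)
Witness: (1, 1, 1) appears 3× in E1 but 0× in E2.

no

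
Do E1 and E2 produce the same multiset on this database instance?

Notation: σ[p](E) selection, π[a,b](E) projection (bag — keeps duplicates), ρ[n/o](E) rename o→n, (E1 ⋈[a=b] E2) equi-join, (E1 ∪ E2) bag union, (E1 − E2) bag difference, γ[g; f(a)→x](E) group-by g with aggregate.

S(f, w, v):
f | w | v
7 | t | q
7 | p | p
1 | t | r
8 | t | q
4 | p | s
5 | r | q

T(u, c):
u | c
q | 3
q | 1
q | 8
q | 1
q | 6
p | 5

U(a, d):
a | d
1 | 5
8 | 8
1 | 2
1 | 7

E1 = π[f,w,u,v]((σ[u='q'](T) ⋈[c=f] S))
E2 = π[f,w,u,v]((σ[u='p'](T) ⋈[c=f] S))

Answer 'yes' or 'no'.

E1 row counts bottom-up:
  T → 6
  σ[u='q'](T) → 5
  S → 6
  (σ[u='q'](T) ⋈[c=f] S) → 3
  π[f,w,u,v]((σ[u='q'](T) ⋈[c=f] S)) → 3
E2 row counts bottom-up:
  T → 6
  σ[u='p'](T) → 1
  S → 6
  (σ[u='p'](T) ⋈[c=f] S) → 1
  π[f,w,u,v]((σ[u='p'](T) ⋈[c=f] S)) → 1

E1 result:
f | w | u | v
1 | t | q | r
1 | t | q | r
8 | t | q | q
E2 result:
f | w | u | v
5 | r | p | q
Witness: (5, 'r', 'p', 'q') appears 0× in E1 but 1× in E2.

no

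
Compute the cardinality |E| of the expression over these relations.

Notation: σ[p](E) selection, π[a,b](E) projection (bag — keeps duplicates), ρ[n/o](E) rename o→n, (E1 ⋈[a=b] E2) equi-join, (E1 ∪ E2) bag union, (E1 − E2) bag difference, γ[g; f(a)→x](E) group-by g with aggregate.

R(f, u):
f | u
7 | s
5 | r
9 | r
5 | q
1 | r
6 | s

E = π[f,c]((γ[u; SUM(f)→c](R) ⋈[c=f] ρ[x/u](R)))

Subexpression sizes:
  R → 6
  γ[u; SUM(f)→c](R) → 3
  R → 6
  ρ[x/u](R) → 6
  (γ[u; SUM(f)→c](R) ⋈[c=f] ρ[x/u](R)) → 2
  π[f,c]((γ[u; SUM(f)→c](R) ⋈[c=f] ρ[x/u](R))) → 2

|E| = 2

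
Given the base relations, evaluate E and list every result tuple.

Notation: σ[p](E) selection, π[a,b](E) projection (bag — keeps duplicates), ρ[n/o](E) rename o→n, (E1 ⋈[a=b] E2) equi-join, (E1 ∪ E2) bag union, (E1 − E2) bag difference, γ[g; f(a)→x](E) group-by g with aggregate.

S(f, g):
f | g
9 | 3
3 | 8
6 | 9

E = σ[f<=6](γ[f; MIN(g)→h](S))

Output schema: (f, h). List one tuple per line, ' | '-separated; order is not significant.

Stepwise |·|:
  S → 3
  γ[f; MIN(g)→h](S) → 3
  σ[f<=6](γ[f; MIN(g)→h](S)) → 2

== RESULT ==
f | h
3 | 8
6 | 9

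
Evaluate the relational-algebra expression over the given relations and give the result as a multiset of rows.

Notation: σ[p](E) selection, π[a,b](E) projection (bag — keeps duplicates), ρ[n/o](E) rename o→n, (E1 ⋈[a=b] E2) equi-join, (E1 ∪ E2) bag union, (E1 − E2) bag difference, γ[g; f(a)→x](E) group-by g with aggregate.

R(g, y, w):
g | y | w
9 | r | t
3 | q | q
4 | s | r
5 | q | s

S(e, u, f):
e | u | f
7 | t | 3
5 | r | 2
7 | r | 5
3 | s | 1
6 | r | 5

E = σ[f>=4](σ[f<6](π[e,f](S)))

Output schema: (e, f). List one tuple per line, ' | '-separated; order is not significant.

Per-node cardinality:
  S → 5
  π[e,f](S) → 5
  σ[f<6](π[e,f](S)) → 5
  σ[f>=4](σ[f<6](π[e,f](S))) → 2

== RESULT ==
e | f
6 | 5
7 | 5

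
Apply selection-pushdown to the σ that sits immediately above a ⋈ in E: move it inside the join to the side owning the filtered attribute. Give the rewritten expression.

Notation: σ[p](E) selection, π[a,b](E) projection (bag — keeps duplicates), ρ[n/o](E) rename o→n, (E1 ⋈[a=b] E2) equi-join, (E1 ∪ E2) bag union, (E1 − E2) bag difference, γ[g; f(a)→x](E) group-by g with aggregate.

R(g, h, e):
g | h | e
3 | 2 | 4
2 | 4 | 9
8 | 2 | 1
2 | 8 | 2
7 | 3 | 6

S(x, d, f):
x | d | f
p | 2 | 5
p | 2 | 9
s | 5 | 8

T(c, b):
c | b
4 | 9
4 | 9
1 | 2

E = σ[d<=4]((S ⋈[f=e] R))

σ filters on d, owned by the left side.
E' = (σ[d<=4](S) ⋈[f=e] R)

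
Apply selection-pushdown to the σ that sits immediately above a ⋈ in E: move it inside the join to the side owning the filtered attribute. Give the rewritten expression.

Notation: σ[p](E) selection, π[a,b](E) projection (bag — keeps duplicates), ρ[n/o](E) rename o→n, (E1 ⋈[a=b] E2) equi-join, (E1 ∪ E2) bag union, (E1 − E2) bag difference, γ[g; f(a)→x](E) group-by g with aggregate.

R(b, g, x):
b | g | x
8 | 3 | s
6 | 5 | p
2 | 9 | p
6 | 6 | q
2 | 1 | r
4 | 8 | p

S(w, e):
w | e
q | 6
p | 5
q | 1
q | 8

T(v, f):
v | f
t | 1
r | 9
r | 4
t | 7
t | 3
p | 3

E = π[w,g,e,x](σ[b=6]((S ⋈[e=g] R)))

σ filters on b, owned by the right side.
E' = π[w,g,e,x]((S ⋈[e=g] σ[b=6](R)))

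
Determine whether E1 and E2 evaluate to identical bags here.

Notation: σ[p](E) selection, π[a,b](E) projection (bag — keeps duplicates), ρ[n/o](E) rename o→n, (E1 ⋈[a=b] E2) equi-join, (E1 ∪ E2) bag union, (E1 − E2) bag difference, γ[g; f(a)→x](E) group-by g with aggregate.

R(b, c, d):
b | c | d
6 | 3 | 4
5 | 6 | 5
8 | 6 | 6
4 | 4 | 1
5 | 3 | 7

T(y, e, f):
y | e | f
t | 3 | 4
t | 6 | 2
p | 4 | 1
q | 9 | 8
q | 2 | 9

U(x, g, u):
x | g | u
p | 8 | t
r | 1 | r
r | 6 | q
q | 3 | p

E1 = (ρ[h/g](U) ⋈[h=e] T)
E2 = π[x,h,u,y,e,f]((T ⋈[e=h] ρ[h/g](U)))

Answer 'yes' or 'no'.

E1 per-node cardinality:
  U → 4
  ρ[h/g](U) → 4
  T → 5
  (ρ[h/g](U) ⋈[h=e] T) → 2
E2 per-node cardinality:
  T → 5
  U → 4
  ρ[h/g](U) → 4
  (T ⋈[e=h] ρ[h/g](U)) → 2
  π[x,h,u,y,e,f]((T ⋈[e=h] ρ[h/g](U))) → 2

E1 and E2 produce the same multiset:
x | h | u | y | e | f
q | 3 | p | t | 3 | 4
r | 6 | q | t | 6 | 2

yes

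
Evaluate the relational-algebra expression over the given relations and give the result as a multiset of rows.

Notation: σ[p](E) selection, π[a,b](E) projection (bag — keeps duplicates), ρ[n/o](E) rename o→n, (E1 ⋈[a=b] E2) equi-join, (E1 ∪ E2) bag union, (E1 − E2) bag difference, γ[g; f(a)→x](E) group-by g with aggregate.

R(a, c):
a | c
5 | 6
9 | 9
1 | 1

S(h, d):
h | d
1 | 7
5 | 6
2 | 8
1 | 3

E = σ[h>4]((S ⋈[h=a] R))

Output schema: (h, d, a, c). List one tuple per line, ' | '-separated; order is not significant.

Subexpression sizes:
  S → 4
  R → 3
  (S ⋈[h=a] R) → 3
  σ[h>4]((S ⋈[h=a] R)) → 1

== RESULT ==
h | d | a | c
5 | 6 | 5 | 6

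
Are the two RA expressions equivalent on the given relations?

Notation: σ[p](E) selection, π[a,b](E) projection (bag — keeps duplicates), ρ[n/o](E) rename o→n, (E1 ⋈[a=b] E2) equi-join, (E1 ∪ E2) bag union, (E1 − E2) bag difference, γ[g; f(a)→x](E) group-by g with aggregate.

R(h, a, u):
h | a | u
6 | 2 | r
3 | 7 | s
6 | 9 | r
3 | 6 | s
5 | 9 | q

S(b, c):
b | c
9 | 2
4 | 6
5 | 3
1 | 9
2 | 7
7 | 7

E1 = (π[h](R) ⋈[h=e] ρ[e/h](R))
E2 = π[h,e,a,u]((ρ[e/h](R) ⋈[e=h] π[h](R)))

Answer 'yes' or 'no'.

E1 stepwise |·|:
  R → 5
  π[h](R) → 5
  R → 5
  ρ[e/h](R) → 5
  (π[h](R) ⋈[h=e] ρ[e/h](R)) → 9
E2 stepwise |·|:
  R → 5
  ρ[e/h](R) → 5
  R → 5
  π[h](R) → 5
  (ρ[e/h](R) ⋈[e=h] π[h](R)) → 9
  π[h,e,a,u]((ρ[e/h](R) ⋈[e=h] π[h](R))) → 9

E1 and E2 produce the same multiset:
h | e | a | u
3 | 3 | 6 | s
3 | 3 | 6 | s
3 | 3 | 7 | s
3 | 3 | 7 | s
5 | 5 | 9 | q
6 | 6 | 2 | r
6 | 6 | 2 | r
6 | 6 | 9 | r
6 | 6 | 9 | r

yes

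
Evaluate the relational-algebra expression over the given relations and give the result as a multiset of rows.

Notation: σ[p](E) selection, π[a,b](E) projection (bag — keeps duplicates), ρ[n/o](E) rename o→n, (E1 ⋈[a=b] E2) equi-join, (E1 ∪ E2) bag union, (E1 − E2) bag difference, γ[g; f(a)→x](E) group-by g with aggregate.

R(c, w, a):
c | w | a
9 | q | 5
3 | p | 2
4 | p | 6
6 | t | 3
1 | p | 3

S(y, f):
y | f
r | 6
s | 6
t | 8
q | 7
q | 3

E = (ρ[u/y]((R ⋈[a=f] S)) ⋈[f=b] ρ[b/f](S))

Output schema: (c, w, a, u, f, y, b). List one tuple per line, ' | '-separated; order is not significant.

Subexpression sizes:
  R → 5
  S → 5
  (R ⋈[a=f] S) → 4
  ρ[u/y]((R ⋈[a=f] S)) → 4
  S → 5
  ρ[b/f](S) → 5
  (ρ[u/y]((R ⋈[a=f] S)) ⋈[f=b] ρ[b/f](S)) → 6

== RESULT ==
c | w | a | u | f | y | b
1 | p | 3 | q | 3 | q | 3
4 | p | 6 | r | 6 | r | 6
4 | p | 6 | r | 6 | s | 6
4 | p | 6 | s | 6 | r | 6
4 | p | 6 | s | 6 | s | 6
6 | t | 3 | q | 3 | q | 3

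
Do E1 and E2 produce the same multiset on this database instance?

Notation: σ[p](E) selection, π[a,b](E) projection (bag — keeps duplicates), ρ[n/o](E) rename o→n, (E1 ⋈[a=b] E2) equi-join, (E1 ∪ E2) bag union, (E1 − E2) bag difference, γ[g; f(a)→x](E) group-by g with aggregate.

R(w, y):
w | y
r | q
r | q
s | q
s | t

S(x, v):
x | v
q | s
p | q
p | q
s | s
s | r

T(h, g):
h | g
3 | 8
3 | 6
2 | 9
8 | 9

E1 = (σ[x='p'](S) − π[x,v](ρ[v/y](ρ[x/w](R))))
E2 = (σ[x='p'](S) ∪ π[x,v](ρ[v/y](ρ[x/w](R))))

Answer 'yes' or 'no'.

E1 stepwise |·|:
  S → 5
  σ[x='p'](S) → 2
  R → 4
  ρ[x/w](R) → 4
  ρ[v/y](ρ[x/w](R)) → 4
  π[x,v](ρ[v/y](ρ[x/w](R))) → 4
  (σ[x='p'](S) − π[x,v](ρ[v/y](ρ[x/w](R)))) → 2
E2 stepwise |·|:
  S → 5
  σ[x='p'](S) → 2
  R → 4
  ρ[x/w](R) → 4
  ρ[v/y](ρ[x/w](R)) → 4
  π[x,v](ρ[v/y](ρ[x/w](R))) → 4
  (σ[x='p'](S) ∪ π[x,v](ρ[v/y](ρ[x/w](R)))) → 6

E1 result:
x | v
p | q
p | q
E2 result:
x | v
p | q
p | q
r | q
r | q
s | q
s | t
Witness: ('r', 'q') appears 0× in E1 but 2× in E2.

no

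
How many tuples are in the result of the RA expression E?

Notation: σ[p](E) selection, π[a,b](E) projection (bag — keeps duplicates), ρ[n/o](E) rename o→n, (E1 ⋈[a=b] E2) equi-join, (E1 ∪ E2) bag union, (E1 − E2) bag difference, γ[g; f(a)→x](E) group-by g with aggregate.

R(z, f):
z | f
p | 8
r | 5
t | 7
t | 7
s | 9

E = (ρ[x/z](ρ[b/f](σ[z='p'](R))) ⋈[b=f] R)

Per-node cardinality:
  R → 5
  σ[z='p'](R) → 1
  ρ[b/f](σ[z='p'](R)) → 1
  ρ[x/z](ρ[b/f](σ[z='p'](R))) → 1
  R → 5
  (ρ[x/z](ρ[b/f](σ[z='p'](R))) ⋈[b=f] R) → 1

|E| = 1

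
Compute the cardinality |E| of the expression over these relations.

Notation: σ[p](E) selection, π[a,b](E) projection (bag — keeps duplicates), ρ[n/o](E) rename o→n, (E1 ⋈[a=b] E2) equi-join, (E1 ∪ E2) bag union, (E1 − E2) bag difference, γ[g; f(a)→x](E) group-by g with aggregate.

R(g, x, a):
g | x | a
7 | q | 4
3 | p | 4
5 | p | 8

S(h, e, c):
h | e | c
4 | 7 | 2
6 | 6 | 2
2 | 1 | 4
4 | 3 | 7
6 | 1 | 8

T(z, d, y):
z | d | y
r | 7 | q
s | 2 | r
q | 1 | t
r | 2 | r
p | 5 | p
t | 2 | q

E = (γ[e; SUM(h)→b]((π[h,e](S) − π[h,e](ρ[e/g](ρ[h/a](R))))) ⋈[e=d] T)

Per-node cardinality:
  S → 5
  π[h,e](S) → 5
  R → 3
  ρ[h/a](R) → 3
  ρ[e/g](ρ[h/a](R)) → 3
  π[h,e](ρ[e/g](ρ[h/a](R))) → 3
  (π[h,e](S) − π[h,e](ρ[e/g](ρ[h/a](R)))) → 3
  γ[e; SUM(h)→b]((π[h,e](S) − π[h,e](ρ[e/g](ρ[h/a](R))))) → 2
  T → 6
  (γ[e; SUM(h)→b]((π[h,e](S) − π[h,e](ρ[e/g](ρ[h/a](R))))) ⋈[e=d] T) → 1

|E| = 1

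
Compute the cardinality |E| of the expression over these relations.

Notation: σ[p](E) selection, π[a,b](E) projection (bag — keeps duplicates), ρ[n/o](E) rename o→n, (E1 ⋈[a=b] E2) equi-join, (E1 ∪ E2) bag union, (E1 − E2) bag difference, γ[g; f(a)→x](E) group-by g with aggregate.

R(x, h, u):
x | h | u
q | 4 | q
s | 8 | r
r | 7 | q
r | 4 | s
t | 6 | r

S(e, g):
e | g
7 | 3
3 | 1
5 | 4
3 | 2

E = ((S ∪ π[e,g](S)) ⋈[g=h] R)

Stepwise |·|:
  S → 4
  S → 4
  π[e,g](S) → 4
  (S ∪ π[e,g](S)) → 8
  R → 5
  ((S ∪ π[e,g](S)) ⋈[g=h] R) → 4

|E| = 4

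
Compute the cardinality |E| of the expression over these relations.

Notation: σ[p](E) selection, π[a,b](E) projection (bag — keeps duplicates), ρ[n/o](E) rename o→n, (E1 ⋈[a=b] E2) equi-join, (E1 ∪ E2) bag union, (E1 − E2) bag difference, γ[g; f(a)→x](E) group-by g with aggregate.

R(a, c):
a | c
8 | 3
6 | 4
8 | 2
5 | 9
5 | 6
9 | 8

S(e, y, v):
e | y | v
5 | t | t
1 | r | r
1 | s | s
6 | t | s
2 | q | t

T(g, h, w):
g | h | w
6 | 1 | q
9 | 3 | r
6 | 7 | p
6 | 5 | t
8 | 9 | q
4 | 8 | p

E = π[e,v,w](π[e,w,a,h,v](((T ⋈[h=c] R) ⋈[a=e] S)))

Subexpression sizes:
  T → 6
  R → 6
  (T ⋈[h=c] R) → 3
  S → 5
  ((T ⋈[h=c] R) ⋈[a=e] S) → 1
  π[e,w,a,h,v](((T ⋈[h=c] R) ⋈[a=e] S)) → 1
  π[e,v,w](π[e,w,a,h,v](((T ⋈[h=c] R) ⋈[a=e] S))) → 1

|E| = 1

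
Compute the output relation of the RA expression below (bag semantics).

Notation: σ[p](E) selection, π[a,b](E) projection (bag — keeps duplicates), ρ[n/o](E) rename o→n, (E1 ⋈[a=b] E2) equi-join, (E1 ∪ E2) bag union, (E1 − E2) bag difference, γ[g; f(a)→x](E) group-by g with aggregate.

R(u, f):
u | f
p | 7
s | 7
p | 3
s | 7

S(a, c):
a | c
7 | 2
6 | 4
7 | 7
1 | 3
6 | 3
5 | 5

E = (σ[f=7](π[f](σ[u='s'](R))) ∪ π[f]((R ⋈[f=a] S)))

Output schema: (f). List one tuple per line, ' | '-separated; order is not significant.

Stepwise |·|:
  R → 4
  σ[u='s'](R) → 2
  π[f](σ[u='s'](R)) → 2
  σ[f=7](π[f](σ[u='s'](R))) → 2
  R → 4
  S → 6
  (R ⋈[f=a] S) → 6
  π[f]((R ⋈[f=a] S)) → 6
  (σ[f=7](π[f](σ[u='s'](R))) ∪ π[f]((R ⋈[f=a] S))) → 8

== RESULT ==
f
7
7
7
7
7
7
7
7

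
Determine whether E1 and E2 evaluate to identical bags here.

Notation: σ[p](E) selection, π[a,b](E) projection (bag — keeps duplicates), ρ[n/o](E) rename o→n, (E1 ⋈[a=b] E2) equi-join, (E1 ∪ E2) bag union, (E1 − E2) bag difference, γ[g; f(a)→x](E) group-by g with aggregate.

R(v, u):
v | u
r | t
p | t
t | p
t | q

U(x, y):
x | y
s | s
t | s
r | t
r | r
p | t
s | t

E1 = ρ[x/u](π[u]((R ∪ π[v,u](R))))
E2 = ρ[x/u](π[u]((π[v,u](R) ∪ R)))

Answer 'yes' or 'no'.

E1 subexpression sizes:
  R → 4
  R → 4
  π[v,u](R) → 4
  (R ∪ π[v,u](R)) → 8
  π[u]((R ∪ π[v,u](R))) → 8
  ρ[x/u](π[u]((R ∪ π[v,u](R)))) → 8
E2 subexpression sizes:
  R → 4
  π[v,u](R) → 4
  R → 4
  (π[v,u](R) ∪ R) → 8
  π[u]((π[v,u](R) ∪ R)) → 8
  ρ[x/u](π[u]((π[v,u](R) ∪ R))) → 8

E1 and E2 produce the same multiset:
x
p
p
q
q
t
t
t
t

yes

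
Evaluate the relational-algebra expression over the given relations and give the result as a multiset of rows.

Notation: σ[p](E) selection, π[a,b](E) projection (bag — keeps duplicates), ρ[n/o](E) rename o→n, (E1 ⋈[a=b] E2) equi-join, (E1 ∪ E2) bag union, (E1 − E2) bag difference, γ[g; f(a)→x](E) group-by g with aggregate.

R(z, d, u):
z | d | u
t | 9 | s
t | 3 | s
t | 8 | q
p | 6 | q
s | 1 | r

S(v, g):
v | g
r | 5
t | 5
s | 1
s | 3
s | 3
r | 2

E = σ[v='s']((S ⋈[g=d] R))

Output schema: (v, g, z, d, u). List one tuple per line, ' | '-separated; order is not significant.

Stepwise |·|:
  S → 6
  R → 5
  (S ⋈[g=d] R) → 3
  σ[v='s']((S ⋈[g=d] R)) → 3

== RESULT ==
v | g | z | d | u
s | 1 | s | 1 | r
s | 3 | t | 3 | s
s | 3 | t | 3 | s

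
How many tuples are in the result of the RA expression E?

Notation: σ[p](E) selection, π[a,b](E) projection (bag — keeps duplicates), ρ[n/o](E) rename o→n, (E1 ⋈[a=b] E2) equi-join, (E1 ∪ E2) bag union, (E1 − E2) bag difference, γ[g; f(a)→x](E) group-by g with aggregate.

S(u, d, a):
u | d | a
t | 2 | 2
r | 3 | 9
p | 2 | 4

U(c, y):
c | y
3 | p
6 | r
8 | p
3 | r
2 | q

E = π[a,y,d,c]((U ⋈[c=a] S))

Per-node cardinality:
  U → 5
  S → 3
  (U ⋈[c=a] S) → 1
  π[a,y,d,c]((U ⋈[c=a] S)) → 1

|E| = 1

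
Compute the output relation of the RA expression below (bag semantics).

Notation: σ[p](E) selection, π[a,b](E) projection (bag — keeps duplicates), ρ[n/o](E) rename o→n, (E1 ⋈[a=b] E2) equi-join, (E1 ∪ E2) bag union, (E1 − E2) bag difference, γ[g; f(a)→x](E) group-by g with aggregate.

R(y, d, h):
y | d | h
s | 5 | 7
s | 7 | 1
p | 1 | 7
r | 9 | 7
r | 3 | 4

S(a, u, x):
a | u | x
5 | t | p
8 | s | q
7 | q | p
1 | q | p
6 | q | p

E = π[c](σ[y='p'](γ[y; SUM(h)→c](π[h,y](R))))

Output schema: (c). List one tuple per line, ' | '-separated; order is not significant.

Per-node cardinality:
  R → 5
  π[h,y](R) → 5
  γ[y; SUM(h)→c](π[h,y](R)) → 3
  σ[y='p'](γ[y; SUM(h)→c](π[h,y](R))) → 1
  π[c](σ[y='p'](γ[y; SUM(h)→c](π[h,y](R)))) → 1

== RESULT ==
c
7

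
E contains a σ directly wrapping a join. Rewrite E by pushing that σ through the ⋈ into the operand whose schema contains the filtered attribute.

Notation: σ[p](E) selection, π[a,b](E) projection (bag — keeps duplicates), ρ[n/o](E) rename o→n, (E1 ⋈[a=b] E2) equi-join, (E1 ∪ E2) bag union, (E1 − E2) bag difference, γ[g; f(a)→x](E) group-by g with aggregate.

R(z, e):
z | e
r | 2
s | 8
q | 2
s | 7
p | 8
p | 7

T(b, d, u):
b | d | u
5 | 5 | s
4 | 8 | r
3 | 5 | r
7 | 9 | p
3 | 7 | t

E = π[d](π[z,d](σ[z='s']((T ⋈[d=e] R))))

σ filters on z, owned by the right side.
E' = π[d](π[z,d]((T ⋈[d=e] σ[z='s'](R))))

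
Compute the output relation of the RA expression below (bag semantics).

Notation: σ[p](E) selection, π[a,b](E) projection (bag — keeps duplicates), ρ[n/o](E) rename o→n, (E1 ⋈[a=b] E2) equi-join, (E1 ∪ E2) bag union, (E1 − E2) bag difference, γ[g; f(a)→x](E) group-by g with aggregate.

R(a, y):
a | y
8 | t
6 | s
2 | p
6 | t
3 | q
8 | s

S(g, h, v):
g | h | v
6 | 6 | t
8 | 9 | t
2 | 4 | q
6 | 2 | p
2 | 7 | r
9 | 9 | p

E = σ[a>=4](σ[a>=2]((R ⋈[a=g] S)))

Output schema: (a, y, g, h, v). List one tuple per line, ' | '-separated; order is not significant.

Row counts bottom-up:
  R → 6
  S → 6
  (R ⋈[a=g] S) → 8
  σ[a>=2]((R ⋈[a=g] S)) → 8
  σ[a>=4](σ[a>=2]((R ⋈[a=g] S))) → 6

== RESULT ==
a | y | g | h | v
6 | s | 6 | 2 | p
6 | s | 6 | 6 | t
6 | t | 6 | 2 | p
6 | t | 6 | 6 | t
8 | s | 8 | 9 | t
8 | t | 8 | 9 | t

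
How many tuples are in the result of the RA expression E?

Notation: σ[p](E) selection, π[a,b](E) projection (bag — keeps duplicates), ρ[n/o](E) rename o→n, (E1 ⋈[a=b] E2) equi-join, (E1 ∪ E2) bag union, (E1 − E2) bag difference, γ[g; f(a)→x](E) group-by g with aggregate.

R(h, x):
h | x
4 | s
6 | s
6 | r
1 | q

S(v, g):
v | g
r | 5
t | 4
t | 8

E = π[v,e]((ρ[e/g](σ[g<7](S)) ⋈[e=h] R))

Subexpression sizes:
  S → 3
  σ[g<7](S) → 2
  ρ[e/g](σ[g<7](S)) → 2
  R → 4
  (ρ[e/g](σ[g<7](S)) ⋈[e=h] R) → 1
  π[v,e]((ρ[e/g](σ[g<7](S)) ⋈[e=h] R)) → 1

|E| = 1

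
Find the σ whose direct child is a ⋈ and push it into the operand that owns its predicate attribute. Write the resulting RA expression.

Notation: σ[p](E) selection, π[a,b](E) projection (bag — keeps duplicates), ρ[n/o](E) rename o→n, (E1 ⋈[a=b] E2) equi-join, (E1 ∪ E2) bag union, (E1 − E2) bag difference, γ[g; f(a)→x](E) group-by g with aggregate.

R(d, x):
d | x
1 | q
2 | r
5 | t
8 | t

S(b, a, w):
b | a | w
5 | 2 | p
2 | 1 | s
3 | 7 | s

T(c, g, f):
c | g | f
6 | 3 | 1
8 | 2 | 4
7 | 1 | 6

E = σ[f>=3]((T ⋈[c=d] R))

σ filters on f, owned by the left side.
E' = (σ[f>=3](T) ⋈[c=d] R)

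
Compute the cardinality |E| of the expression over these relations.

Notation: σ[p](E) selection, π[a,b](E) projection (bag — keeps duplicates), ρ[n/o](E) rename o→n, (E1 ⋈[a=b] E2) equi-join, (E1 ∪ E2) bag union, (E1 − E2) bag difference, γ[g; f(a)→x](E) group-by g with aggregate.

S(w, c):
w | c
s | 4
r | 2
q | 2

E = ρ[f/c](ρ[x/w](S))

Stepwise |·|:
  S → 3
  ρ[x/w](S) → 3
  ρ[f/c](ρ[x/w](S)) → 3

|E| = 3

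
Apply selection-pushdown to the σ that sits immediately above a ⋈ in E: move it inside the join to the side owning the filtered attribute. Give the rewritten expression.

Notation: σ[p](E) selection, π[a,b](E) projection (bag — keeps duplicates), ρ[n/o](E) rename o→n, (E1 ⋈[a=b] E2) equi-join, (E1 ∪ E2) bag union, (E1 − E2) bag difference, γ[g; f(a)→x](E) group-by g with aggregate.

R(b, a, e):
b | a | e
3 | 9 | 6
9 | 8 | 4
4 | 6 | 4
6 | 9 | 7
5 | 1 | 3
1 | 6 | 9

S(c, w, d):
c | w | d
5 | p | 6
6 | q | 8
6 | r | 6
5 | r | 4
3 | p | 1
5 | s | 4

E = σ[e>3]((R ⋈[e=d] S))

σ filters on e, owned by the left side.
E' = (σ[e>3](R) ⋈[e=d] S)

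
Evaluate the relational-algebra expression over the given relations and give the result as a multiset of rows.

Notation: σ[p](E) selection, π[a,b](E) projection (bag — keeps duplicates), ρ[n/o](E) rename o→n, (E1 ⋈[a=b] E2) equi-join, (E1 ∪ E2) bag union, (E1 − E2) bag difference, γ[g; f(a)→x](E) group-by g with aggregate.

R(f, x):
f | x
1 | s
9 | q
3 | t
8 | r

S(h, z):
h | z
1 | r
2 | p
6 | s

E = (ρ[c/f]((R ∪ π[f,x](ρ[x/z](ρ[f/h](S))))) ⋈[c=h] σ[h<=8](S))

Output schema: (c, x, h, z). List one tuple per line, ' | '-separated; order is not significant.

Stepwise |·|:
  R → 4
  S → 3
  ρ[f/h](S) → 3
  ρ[x/z](ρ[f/h](S)) → 3
  π[f,x](ρ[x/z](ρ[f/h](S))) → 3
  (R ∪ π[f,x](ρ[x/z](ρ[f/h](S)))) → 7
  ρ[c/f]((R ∪ π[f,x](ρ[x/z](ρ[f/h](S))))) → 7
  S → 3
  σ[h<=8](S) → 3
  (ρ[c/f]((R ∪ π[f,x](ρ[x/z](ρ[f/h](S))))) ⋈[c=h] σ[h<=8](S)) → 4

== RESULT ==
c | x | h | z
1 | r | 1 | r
1 | s | 1 | r
2 | p | 2 | p
6 | s | 6 | s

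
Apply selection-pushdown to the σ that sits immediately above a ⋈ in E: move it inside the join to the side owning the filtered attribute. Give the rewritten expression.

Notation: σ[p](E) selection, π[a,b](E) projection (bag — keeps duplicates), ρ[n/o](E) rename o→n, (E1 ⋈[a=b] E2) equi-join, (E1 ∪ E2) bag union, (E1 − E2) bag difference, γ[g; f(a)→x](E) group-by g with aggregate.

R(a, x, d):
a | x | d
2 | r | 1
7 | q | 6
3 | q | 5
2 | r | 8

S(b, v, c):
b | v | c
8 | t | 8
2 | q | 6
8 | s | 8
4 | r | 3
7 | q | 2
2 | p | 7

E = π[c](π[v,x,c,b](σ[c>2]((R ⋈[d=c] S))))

σ filters on c, owned by the right side.
E' = π[c](π[v,x,c,b]((R ⋈[d=c] σ[c>2](S))))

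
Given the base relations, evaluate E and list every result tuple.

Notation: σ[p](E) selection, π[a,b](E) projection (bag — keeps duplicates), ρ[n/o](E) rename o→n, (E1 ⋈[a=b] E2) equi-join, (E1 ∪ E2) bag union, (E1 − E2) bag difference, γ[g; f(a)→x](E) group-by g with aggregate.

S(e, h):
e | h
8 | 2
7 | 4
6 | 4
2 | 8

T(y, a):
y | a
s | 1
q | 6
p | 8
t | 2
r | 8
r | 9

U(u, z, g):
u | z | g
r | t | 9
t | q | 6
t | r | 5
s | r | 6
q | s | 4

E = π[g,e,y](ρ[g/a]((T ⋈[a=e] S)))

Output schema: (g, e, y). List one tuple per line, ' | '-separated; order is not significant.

Subexpression sizes:
  T → 6
  S → 4
  (T ⋈[a=e] S) → 4
  ρ[g/a]((T ⋈[a=e] S)) → 4
  π[g,e,y](ρ[g/a]((T ⋈[a=e] S))) → 4

== RESULT ==
g | e | y
2 | 2 | t
6 | 6 | q
8 | 8 | p
8 | 8 | r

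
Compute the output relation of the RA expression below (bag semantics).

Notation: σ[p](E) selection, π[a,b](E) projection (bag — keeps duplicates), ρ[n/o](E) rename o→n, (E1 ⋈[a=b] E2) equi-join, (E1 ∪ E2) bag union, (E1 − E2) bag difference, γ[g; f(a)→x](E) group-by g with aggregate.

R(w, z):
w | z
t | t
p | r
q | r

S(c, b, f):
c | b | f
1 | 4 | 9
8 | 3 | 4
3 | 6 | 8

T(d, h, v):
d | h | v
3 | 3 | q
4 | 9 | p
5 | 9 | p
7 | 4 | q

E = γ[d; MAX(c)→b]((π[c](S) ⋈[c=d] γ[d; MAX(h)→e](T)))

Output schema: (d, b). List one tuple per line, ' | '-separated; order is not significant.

Per-node cardinality:
  S → 3
  π[c](S) → 3
  T → 4
  γ[d; MAX(h)→e](T) → 4
  (π[c](S) ⋈[c=d] γ[d; MAX(h)→e](T)) → 1
  γ[d; MAX(c)→b]((π[c](S) ⋈[c=d] γ[d; MAX(h)→e](T))) → 1

== RESULT ==
d | b
3 | 3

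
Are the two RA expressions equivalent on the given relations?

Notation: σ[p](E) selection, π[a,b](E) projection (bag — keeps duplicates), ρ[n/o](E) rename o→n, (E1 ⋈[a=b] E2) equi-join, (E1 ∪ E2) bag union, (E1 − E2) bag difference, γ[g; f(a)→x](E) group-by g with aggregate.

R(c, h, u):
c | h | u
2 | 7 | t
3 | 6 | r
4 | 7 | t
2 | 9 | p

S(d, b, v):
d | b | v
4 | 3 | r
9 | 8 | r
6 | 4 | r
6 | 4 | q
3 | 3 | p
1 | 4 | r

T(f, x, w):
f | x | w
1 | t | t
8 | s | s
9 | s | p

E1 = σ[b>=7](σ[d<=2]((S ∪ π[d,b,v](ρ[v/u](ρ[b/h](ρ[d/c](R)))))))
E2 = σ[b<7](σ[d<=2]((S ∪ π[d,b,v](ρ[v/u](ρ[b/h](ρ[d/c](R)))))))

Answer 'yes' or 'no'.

E1 per-node cardinality:
  S → 6
  R → 4
  ρ[d/c](R) → 4
  ρ[b/h](ρ[d/c](R)) → 4
  ρ[v/u](ρ[b/h](ρ[d/c](R))) → 4
  π[d,b,v](ρ[v/u](ρ[b/h](ρ[d/c](R)))) → 4
  (S ∪ π[d,b,v](ρ[v/u](ρ[b/h](ρ[d/c](R))))) → 10
  σ[d<=2]((S ∪ π[d,b,v](ρ[v/u](ρ[b/h](ρ[d/c](R)))))) → 3
  σ[b>=7](σ[d<=2]((S ∪ π[d,b,v](ρ[v/u](ρ[b/h](ρ[d/c](R))))))) → 2
E2 per-node cardinality:
  S → 6
  R → 4
  ρ[d/c](R) → 4
  ρ[b/h](ρ[d/c](R)) → 4
  ρ[v/u](ρ[b/h](ρ[d/c](R))) → 4
  π[d,b,v](ρ[v/u](ρ[b/h](ρ[d/c](R)))) → 4
  (S ∪ π[d,b,v](ρ[v/u](ρ[b/h](ρ[d/c](R))))) → 10
  σ[d<=2]((S ∪ π[d,b,v](ρ[v/u](ρ[b/h](ρ[d/c](R)))))) → 3
  σ[b<7](σ[d<=2]((S ∪ π[d,b,v](ρ[v/u](ρ[b/h](ρ[d/c](R))))))) → 1

E1 result:
d | b | v
2 | 7 | t
2 | 9 | p
E2 result:
d | b | v
1 | 4 | r
Witness: (2, 9, 'p') appears 1× in E1 but 0× in E2.

no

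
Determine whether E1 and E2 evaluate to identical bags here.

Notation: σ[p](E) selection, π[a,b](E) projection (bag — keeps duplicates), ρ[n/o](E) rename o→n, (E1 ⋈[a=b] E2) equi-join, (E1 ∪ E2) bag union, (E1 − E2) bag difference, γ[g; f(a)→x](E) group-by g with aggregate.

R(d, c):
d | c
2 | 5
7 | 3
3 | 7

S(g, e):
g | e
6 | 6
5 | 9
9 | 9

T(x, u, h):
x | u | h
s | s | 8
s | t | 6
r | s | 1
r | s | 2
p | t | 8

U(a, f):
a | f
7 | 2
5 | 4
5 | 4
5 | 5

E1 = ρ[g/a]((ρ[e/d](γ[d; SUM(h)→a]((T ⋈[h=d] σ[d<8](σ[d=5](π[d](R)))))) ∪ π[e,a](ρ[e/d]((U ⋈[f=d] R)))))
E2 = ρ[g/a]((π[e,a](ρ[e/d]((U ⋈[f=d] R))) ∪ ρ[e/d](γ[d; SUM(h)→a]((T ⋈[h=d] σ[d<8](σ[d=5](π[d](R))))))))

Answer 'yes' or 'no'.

E1 stepwise |·|:
  T → 5
  R → 3
  π[d](R) → 3
  σ[d=5](π[d](R)) → 0
  σ[d<8](σ[d=5](π[d](R))) → 0
  (T ⋈[h=d] σ[d<8](σ[d=5](π[d](R)))) → 0
  γ[d; SUM(h)→a]((T ⋈[h=d] σ[d<8](σ[d=5](π[d](R))))) → 0
  ρ[e/d](γ[d; SUM(h)→a]((T ⋈[h=d] σ[d<8](σ[d=5](π[d](R)))))) → 0
  U → 4
  R → 3
  (U ⋈[f=d] R) → 1
  ρ[e/d]((U ⋈[f=d] R)) → 1
  π[e,a](ρ[e/d]((U ⋈[f=d] R))) → 1
  (ρ[e/d](γ[d; SUM(h)→a]((T ⋈[h=d] σ[d<8](σ[d=5](π[d](R)))))) ∪ π[e,a](ρ[e/d]((U ⋈[f=d] R)))) → 1
  ρ[g/a]((ρ[e/d](γ[d; SUM(h)→a]((T ⋈[h=d] σ[d<8](σ[d=5](π[d](R)))))) ∪ π[e,a](ρ[e/d]((U ⋈[f=d] R))))) → 1
E2 stepwise |·|:
  U → 4
  R → 3
  (U ⋈[f=d] R) → 1
  ρ[e/d]((U ⋈[f=d] R)) → 1
  π[e,a](ρ[e/d]((U ⋈[f=d] R))) → 1
  T → 5
  R → 3
  π[d](R) → 3
  σ[d=5](π[d](R)) → 0
  σ[d<8](σ[d=5](π[d](R))) → 0
  (T ⋈[h=d] σ[d<8](σ[d=5](π[d](R)))) → 0
  γ[d; SUM(h)→a]((T ⋈[h=d] σ[d<8](σ[d=5](π[d](R))))) → 0
  ρ[e/d](γ[d; SUM(h)→a]((T ⋈[h=d] σ[d<8](σ[d=5](π[d](R)))))) → 0
  (π[e,a](ρ[e/d]((U ⋈[f=d] R))) ∪ ρ[e/d](γ[d; SUM(h)→a]((T ⋈[h=d] σ[d<8](σ[d=5](π[d](R))))))) → 1
  ρ[g/a]((π[e,a](ρ[e/d]((U ⋈[f=d] R))) ∪ ρ[e/d](γ[d; SUM(h)→a]((T ⋈[h=d] σ[d<8](σ[d=5](π[d](R)))))))) → 1

E1 and E2 produce the same multiset:
e | g
2 | 7

yes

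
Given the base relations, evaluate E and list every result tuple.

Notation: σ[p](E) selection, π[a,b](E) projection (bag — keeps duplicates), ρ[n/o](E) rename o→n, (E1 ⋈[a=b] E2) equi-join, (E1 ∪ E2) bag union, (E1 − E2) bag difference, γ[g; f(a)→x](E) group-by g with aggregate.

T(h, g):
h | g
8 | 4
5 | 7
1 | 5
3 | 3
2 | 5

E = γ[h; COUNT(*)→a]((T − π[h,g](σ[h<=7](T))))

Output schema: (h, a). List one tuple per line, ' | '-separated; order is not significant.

Stepwise |·|:
  T → 5
  T → 5
  σ[h<=7](T) → 4
  π[h,g](σ[h<=7](T)) → 4
  (T − π[h,g](σ[h<=7](T))) → 1
  γ[h; COUNT(*)→a]((T − π[h,g](σ[h<=7](T)))) → 1

== RESULT ==
h | a
8 | 1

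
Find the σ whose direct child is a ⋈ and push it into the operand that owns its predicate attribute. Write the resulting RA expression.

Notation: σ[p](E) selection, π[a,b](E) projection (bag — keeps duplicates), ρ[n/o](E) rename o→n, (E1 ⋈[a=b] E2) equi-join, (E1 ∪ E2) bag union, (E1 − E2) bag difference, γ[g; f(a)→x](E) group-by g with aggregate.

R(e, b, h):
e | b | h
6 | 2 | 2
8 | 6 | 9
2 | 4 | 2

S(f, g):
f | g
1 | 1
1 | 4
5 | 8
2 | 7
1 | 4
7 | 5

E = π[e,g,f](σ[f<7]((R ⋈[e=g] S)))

σ filters on f, owned by the right side.
E' = π[e,g,f]((R ⋈[e=g] σ[f<7](S)))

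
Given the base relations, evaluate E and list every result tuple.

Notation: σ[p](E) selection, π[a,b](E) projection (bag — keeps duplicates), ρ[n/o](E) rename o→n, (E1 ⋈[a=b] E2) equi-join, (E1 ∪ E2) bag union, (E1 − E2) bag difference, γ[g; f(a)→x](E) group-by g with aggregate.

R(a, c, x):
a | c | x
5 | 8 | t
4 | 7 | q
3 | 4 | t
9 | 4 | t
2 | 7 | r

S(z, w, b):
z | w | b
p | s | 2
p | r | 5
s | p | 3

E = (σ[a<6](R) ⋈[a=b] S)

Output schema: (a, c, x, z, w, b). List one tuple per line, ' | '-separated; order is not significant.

Row counts bottom-up:
  R → 5
  σ[a<6](R) → 4
  S → 3
  (σ[a<6](R) ⋈[a=b] S) → 3

== RESULT ==
a | c | x | z | w | b
2 | 7 | r | p | s | 2
3 | 4 | t | s | p | 3
5 | 8 | t | p | r | 5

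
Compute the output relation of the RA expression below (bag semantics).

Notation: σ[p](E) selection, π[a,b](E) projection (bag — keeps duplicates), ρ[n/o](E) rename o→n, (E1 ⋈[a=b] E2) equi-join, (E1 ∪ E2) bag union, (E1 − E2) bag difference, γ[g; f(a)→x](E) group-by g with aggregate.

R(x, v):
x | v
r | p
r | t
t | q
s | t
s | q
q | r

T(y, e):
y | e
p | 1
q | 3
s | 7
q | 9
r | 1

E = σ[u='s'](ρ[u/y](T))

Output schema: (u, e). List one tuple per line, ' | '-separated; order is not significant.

Row counts bottom-up:
  T → 5
  ρ[u/y](T) → 5
  σ[u='s'](ρ[u/y](T)) → 1

== RESULT ==
u | e
s | 7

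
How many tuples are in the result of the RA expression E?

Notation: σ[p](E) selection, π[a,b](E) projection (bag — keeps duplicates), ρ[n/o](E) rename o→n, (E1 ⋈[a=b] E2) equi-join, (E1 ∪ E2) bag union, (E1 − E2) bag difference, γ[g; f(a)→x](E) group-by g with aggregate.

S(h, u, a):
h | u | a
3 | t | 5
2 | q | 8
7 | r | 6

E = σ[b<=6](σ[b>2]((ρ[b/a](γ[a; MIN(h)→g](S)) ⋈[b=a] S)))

Subexpression sizes:
  S → 3
  γ[a; MIN(h)→g](S) → 3
  ρ[b/a](γ[a; MIN(h)→g](S)) → 3
  S → 3
  (ρ[b/a](γ[a; MIN(h)→g](S)) ⋈[b=a] S) → 3
  σ[b>2]((ρ[b/a](γ[a; MIN(h)→g](S)) ⋈[b=a] S)) → 3
  σ[b<=6](σ[b>2]((ρ[b/a](γ[a; MIN(h)→g](S)) ⋈[b=a] S))) → 2

|E| = 2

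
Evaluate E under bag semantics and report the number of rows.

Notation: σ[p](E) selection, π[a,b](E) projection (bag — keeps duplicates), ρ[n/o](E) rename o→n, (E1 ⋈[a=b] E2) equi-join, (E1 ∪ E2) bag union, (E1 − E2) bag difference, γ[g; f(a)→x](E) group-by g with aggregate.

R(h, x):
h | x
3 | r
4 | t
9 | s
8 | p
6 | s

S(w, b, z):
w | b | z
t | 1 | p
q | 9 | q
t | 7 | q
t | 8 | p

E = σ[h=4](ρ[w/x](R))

Per-node cardinality:
  R → 5
  ρ[w/x](R) → 5
  σ[h=4](ρ[w/x](R)) → 1

|E| = 1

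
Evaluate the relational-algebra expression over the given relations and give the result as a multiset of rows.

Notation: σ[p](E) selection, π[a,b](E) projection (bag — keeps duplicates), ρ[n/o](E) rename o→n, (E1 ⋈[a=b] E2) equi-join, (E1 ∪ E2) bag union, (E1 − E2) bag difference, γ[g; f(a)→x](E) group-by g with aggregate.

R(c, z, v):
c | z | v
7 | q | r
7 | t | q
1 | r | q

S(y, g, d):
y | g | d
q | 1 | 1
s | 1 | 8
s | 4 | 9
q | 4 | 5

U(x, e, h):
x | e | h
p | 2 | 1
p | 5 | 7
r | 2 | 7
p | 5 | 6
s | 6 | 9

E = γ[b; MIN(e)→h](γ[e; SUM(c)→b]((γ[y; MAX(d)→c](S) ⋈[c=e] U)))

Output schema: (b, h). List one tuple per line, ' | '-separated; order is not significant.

Row counts bottom-up:
  S → 4
  γ[y; MAX(d)→c](S) → 2
  U → 5
  (γ[y; MAX(d)→c](S) ⋈[c=e] U) → 2
  γ[e; SUM(c)→b]((γ[y; MAX(d)→c](S) ⋈[c=e] U)) → 1
  γ[b; MIN(e)→h](γ[e; SUM(c)→b]((γ[y; MAX(d)→c](S) ⋈[c=e] U))) → 1

== RESULT ==
b | h
10 | 5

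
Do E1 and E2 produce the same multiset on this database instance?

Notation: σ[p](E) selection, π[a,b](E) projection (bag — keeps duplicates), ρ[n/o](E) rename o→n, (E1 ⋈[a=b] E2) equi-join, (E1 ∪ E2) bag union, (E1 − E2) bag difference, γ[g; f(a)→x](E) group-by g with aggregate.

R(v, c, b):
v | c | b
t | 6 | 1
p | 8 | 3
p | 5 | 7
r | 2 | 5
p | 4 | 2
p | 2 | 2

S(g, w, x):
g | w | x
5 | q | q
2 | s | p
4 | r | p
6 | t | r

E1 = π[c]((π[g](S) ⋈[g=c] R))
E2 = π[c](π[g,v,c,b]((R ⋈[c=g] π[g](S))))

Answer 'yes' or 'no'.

E1 row counts bottom-up:
  S → 4
  π[g](S) → 4
  R → 6
  (π[g](S) ⋈[g=c] R) → 5
  π[c]((π[g](S) ⋈[g=c] R)) → 5
E2 row counts bottom-up:
  R → 6
  S → 4
  π[g](S) → 4
  (R ⋈[c=g] π[g](S)) → 5
  π[g,v,c,b]((R ⋈[c=g] π[g](S))) → 5
  π[c](π[g,v,c,b]((R ⋈[c=g] π[g](S)))) → 5

E1 and E2 produce the same multiset:
c
2
2
4
5
6

yes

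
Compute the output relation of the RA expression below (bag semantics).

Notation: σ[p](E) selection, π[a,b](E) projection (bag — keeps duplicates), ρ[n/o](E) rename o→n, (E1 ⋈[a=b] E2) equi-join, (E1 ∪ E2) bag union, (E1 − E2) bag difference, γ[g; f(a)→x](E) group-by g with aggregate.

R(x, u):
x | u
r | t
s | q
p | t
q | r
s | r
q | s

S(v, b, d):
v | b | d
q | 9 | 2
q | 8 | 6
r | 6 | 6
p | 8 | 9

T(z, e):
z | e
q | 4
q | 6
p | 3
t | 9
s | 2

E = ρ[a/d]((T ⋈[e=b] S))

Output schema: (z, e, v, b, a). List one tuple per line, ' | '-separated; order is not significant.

Subexpression sizes:
  T → 5
  S → 4
  (T ⋈[e=b] S) → 2
  ρ[a/d]((T ⋈[e=b] S)) → 2

== RESULT ==
z | e | v | b | a
q | 6 | r | 6 | 6
t | 9 | q | 9 | 2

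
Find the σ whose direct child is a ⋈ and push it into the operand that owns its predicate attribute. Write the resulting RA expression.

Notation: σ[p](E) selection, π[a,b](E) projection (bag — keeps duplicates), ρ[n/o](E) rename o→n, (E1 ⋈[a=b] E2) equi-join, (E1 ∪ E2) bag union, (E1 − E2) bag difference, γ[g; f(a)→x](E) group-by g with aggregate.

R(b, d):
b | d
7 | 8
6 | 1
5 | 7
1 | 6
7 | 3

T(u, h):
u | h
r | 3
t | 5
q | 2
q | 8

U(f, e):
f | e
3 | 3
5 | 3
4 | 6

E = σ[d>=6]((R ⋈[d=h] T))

σ filters on d, owned by the left side.
E' = (σ[d>=6](R) ⋈[d=h] T)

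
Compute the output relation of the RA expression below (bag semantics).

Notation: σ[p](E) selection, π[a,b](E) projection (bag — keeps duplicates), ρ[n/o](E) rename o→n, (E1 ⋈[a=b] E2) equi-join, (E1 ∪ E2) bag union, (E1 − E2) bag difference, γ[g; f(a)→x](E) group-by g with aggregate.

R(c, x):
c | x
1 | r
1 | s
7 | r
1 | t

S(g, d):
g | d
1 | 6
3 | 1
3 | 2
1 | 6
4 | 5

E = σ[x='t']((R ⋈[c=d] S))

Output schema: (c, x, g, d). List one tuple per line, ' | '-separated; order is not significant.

Stepwise |·|:
  R → 4
  S → 5
  (R ⋈[c=d] S) → 3
  σ[x='t']((R ⋈[c=d] S)) → 1

== RESULT ==
c | x | g | d
1 | t | 3 | 1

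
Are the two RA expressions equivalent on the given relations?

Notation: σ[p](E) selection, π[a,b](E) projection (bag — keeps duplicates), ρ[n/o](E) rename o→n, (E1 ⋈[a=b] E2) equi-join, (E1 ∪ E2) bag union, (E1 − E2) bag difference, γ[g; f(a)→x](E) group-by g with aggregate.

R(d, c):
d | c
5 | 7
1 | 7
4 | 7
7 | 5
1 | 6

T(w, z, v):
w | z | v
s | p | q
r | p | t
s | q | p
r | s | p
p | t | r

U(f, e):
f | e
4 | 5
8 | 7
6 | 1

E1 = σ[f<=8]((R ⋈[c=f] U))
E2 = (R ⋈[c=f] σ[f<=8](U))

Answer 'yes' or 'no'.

E1 subexpression sizes:
  R → 5
  U → 3
  (R ⋈[c=f] U) → 1
  σ[f<=8]((R ⋈[c=f] U)) → 1
E2 subexpression sizes:
  R → 5
  U → 3
  σ[f<=8](U) → 3
  (R ⋈[c=f] σ[f<=8](U)) → 1

E1 and E2 produce the same multiset:
d | c | f | e
1 | 6 | 6 | 1

yes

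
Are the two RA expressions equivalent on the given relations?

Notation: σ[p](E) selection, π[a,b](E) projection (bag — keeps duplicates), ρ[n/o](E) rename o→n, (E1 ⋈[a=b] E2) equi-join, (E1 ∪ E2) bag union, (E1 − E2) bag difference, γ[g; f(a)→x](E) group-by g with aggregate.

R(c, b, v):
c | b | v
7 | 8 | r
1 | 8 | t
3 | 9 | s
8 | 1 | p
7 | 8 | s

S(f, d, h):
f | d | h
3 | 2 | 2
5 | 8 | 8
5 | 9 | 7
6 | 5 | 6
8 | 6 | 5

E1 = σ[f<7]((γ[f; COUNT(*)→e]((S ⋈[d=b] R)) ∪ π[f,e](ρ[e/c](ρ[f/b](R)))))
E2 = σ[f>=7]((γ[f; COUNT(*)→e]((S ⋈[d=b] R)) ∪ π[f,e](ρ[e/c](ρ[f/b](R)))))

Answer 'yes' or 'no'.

E1 per-node cardinality:
  S → 5
  R → 5
  (S ⋈[d=b] R) → 4
  γ[f; COUNT(*)→e]((S ⋈[d=b] R)) → 1
  R → 5
  ρ[f/b](R) → 5
  ρ[e/c](ρ[f/b](R)) → 5
  π[f,e](ρ[e/c](ρ[f/b](R))) → 5
  (γ[f; COUNT(*)→e]((S ⋈[d=b] R)) ∪ π[f,e](ρ[e/c](ρ[f/b](R)))) → 6
  σ[f<7]((γ[f; COUNT(*)→e]((S ⋈[d=b] R)) ∪ π[f,e](ρ[e/c](ρ[f/b](R))))) → 2
E2 per-node cardinality:
  S → 5
  R → 5
  (S ⋈[d=b] R) → 4
  γ[f; COUNT(*)→e]((S ⋈[d=b] R)) → 1
  R → 5
  ρ[f/b](R) → 5
  ρ[e/c](ρ[f/b](R)) → 5
  π[f,e](ρ[e/c](ρ[f/b](R))) → 5
  (γ[f; COUNT(*)→e]((S ⋈[d=b] R)) ∪ π[f,e](ρ[e/c](ρ[f/b](R)))) → 6
  σ[f>=7]((γ[f; COUNT(*)→e]((S ⋈[d=b] R)) ∪ π[f,e](ρ[e/c](ρ[f/b](R))))) → 4

E1 result:
f | e
1 | 8
5 | 4
E2 result:
f | e
8 | 1
8 | 7
8 | 7
9 | 3
Witness: (9, 3) appears 0× in E1 but 1× in E2.

no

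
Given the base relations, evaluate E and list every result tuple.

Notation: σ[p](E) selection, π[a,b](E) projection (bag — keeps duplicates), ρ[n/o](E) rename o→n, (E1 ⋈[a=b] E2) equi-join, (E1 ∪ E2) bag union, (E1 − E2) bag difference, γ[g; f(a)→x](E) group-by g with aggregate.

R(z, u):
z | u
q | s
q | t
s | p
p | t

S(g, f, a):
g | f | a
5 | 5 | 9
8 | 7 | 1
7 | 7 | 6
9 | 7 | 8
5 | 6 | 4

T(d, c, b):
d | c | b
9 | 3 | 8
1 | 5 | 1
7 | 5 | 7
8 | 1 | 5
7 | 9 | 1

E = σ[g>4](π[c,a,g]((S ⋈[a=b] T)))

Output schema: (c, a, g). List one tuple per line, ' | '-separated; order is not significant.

Stepwise |·|:
  S → 5
  T → 5
  (S ⋈[a=b] T) → 3
  π[c,a,g]((S ⋈[a=b] T)) → 3
  σ[g>4](π[c,a,g]((S ⋈[a=b] T))) → 3

== RESULT ==
c | a | g
3 | 8 | 9
5 | 1 | 8
9 | 1 | 8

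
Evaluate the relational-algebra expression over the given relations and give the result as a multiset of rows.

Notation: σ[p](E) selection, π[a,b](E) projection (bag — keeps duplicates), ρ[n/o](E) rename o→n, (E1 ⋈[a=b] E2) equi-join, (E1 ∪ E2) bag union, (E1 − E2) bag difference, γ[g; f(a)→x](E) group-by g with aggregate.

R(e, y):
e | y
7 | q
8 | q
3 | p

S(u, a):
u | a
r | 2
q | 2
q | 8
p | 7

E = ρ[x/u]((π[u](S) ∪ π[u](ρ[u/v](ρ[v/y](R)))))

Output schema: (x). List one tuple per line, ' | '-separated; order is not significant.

Subexpression sizes:
  S → 4
  π[u](S) → 4
  R → 3
  ρ[v/y](R) → 3
  ρ[u/v](ρ[v/y](R)) → 3
  π[u](ρ[u/v](ρ[v/y](R))) → 3
  (π[u](S) ∪ π[u](ρ[u/v](ρ[v/y](R)))) → 7
  ρ[x/u]((π[u](S) ∪ π[u](ρ[u/v](ρ[v/y](R))))) → 7

== RESULT ==
x
p
p
q
q
q
q
r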